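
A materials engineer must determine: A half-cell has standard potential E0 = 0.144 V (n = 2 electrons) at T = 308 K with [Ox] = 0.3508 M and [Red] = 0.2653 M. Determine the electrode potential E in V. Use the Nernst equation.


Apply the Nernst equation: E = E0 + (RT/nF)*ln([Ox]/[Red])
Step 1: RT/nF = 8.314*308/(2*96485) = 0.01327 V
Step 2: [Ox]/[Red] = 0.3508/0.2653 = 1.322277
Step 3: ln(1.322277) = 0.279355
Step 4: correction = 0.01327 * 0.279355 = 0.004 V
E = 0.144 + 0.004 = 0.148 V

0.148 V


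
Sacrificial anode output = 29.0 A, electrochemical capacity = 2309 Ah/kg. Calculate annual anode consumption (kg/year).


Annual consumption = current * hours per year / capacity
Rate = 29.0 * 8760 / 2309 = 110.0 kg/year

110.0 kg/year


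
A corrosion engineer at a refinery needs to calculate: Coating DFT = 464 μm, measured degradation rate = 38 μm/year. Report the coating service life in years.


Service life = thickness / degradation rate
Life = 464 / 38 = 12.2 years

12.2 years


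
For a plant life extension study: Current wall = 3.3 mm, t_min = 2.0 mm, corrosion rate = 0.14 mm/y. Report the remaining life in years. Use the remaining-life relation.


Apply the remaining-life relation: RL = (t_current − t_min) / CR
RL = (3.3 − 2.0) / 0.14 = 1.3 / 0.14 = 9.3 years

9.3 years


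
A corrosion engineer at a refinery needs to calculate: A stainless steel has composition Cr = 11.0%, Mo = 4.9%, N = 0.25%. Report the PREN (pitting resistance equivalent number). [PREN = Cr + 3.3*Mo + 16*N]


Apply the PREN formula: PREN = Cr + 3.3*Mo + 16*N
PREN = 11.0 + 3.3*4.9 + 16*0.25
PREN = 11.0 + 16.17 + 4.0 = 31.17

31.17


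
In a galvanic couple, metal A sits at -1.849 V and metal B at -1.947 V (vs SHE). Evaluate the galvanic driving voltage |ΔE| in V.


Driving voltage is the absolute potential difference.
|ΔE| = |-1.849 − (-1.947)| = 0.098 V

0.098 V


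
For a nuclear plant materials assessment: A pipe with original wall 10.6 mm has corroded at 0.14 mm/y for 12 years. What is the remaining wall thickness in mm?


Remaining wall = original − CR × time
t = 10.6 − 0.14*12 = 10.6 − 1.68 = 8.92 mm

8.92 mm


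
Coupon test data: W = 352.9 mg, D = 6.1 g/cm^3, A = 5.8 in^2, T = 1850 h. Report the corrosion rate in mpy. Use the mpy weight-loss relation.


Apply the mpy weight-loss relation: CR = 534 * W / (D * A * T)
Numerator: 534 * 352.9 = 188448.6
Denominator: 6.1 * 5.8 * 1850 = 65453.0
CR = 188448.6 / 65453.0 = 2.879 mpy

2.879 mpy


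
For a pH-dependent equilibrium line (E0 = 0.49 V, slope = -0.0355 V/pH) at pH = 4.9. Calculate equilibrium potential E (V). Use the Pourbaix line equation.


Apply the Pourbaix line equation: E = E0 + slope*pH
E = 0.49 + (-0.0355)*4.9 = 0.49 + (-0.17395) = 0.31605 V
Rounded to 4 decimal places: E = 0.3161 V

0.3161 V


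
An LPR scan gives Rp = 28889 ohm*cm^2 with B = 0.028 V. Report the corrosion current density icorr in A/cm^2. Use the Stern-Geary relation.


Apply the Stern-Geary relation: icorr = B / Rp
icorr = 0.028 / 28889 = 9.692×10^-7 A/cm^2

9.692×10^-7 A/cm^2


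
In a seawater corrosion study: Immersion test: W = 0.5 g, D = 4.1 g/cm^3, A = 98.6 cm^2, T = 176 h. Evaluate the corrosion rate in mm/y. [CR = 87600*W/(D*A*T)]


Apply the mm/y weight-loss relation: CR = 87600 * W / (D * A * T)
Numerator: 87600 * 0.5 = 43800.0
Denominator: 4.1 * 98.6 * 176 = 71149.76
CR = 43800.0 / 71149.76 = 0.6156 mm/y

0.6156 mm/y


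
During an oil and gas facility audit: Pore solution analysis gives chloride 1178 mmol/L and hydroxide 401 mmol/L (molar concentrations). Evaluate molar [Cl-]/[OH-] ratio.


Threshold parameter = [Cl-] / [OH-] (molar basis; both in mmol/L, so units cancel)
Ratio = 1178 / 401 = 2.94

2.94


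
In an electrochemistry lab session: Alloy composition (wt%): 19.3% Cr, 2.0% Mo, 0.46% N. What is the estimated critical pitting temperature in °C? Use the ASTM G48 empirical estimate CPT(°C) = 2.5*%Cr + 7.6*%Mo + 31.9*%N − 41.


Apply the ASTM G48 empirical CPT estimate: CPT(°C) = 2.5*%Cr + 7.6*%Mo + 31.9*%N − 41
2.5*19.3 = 48.25; 7.6*2.0 = 15.2; 31.9*0.46 = 14.674
CPT = 48.25 + 15.2 + 14.674 − 41 = 37.124 °C
Rounded to 0.1 °C: CPT ≈ 37.1 °C

37.1 °C


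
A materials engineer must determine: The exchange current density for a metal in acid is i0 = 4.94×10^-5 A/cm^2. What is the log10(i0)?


i0 = 4.94×10^-5 A/cm^2
log10(i0) = -4.306

-4.306


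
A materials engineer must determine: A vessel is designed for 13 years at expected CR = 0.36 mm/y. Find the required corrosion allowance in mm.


Corrosion allowance = CR × design life
CA = 0.36 * 13 = 4.68 mm

4.68 mm


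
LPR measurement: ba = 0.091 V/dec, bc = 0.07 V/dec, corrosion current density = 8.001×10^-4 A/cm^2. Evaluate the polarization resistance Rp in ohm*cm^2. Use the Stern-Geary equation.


Apply the Stern-Geary equation: Rp = ba*bc / (2.303*icorr*(ba+bc))
ba*bc = 0.091*0.07 = 0.00637
ba+bc = 0.161; 2.303*icorr*(ba+bc) = 2.303*8.001×10^-4*0.161 = 2.9666348×10^-4
Rp = 0.00637 / 2.9666348×10^-4 = 21.5 ohm*cm^2

21.5 ohm*cm^2


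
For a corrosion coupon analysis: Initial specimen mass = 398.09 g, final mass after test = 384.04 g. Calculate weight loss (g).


Weight loss = initial − final
WL = 398.09 − 384.04 = 14.05 g

14.05 g


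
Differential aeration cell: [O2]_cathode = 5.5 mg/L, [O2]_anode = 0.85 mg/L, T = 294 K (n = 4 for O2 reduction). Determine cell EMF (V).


Apply the Nernst concentration-cell relation: E = (RT/nF)*ln(C_cathode/C_anode)
RT/nF = 8.314*294/(4*96485) = 0.00633341 V
ln(5.5/0.85) = 1.86727
E = 0.00633341 * 1.86727 = 0.01183 V

0.01183 V


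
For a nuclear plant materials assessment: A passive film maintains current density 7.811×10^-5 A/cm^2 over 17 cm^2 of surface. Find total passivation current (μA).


I = i_pass * A, then convert A → μA (×10^6)
I = 7.811×10^-5 * 17 * 10^6 = 1327.87 μA

1327.87 μA


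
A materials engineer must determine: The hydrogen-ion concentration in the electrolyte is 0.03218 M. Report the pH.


pH = −log10[H+]
pH = −log10(0.03218) = 1.49

1.49


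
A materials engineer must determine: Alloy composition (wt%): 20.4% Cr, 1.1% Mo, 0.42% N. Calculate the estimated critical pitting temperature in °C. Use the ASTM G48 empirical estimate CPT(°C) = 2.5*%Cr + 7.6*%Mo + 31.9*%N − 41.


Apply the ASTM G48 empirical CPT estimate: CPT(°C) = 2.5*%Cr + 7.6*%Mo + 31.9*%N − 41
2.5*20.4 = 51; 7.6*1.1 = 8.36; 31.9*0.42 = 13.398
CPT = 51 + 8.36 + 13.398 − 41 = 31.758 °C
Rounded to 0.1 °C: CPT ≈ 31.8 °C

31.8 °C


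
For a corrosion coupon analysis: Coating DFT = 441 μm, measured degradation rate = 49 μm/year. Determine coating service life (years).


Service life = thickness / degradation rate
Life = 441 / 49 = 9.0 years

9.0 years


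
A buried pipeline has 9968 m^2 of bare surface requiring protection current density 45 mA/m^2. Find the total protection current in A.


I = area * current density, then convert mA → A (÷1000)
I = 9968 * 45 / 1000 = 448.56 A

448.56 A


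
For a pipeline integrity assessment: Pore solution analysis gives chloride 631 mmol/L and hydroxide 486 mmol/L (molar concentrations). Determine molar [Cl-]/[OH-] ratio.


Threshold parameter = [Cl-] / [OH-] (molar basis; both in mmol/L, so units cancel)
Ratio = 631 / 486 = 1.3

1.3


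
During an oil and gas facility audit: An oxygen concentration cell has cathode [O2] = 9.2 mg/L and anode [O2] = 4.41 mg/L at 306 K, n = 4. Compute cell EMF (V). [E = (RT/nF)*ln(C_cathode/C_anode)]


Apply the Nernst concentration-cell relation: E = (RT/nF)*ln(C_cathode/C_anode)
RT/nF = 8.314*306/(4*96485) = 0.00659192 V
ln(9.2/4.41) = 0.73533
E = 0.00659192 * 0.73533 = 0.00485 V

0.00485 V


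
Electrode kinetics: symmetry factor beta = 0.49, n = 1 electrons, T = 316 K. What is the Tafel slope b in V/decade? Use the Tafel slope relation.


Apply the Tafel slope relation: b = 2.303*R*T/(beta*n*F)
Numerator: 2.303 * 8.314 * 316 = 6050.5
Denominator: 0.49 * 1 * 96485 = 47277.65
b = 6050.5 / 47277.65 = 0.128 V/decade

0.128 V/decade


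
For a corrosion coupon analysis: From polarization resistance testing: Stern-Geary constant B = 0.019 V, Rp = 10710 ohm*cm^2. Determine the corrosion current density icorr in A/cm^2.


Apply the Stern-Geary relation: icorr = B / Rp
icorr = 0.019 / 10710 = 1.774×10^-6 A/cm^2

1.774×10^-6 A/cm^2


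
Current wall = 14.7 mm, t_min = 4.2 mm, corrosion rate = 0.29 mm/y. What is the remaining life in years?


Apply the remaining-life relation: RL = (t_current − t_min) / CR
RL = (14.7 − 4.2) / 0.29 = 10.5 / 0.29 = 36.2 years

36.2 years


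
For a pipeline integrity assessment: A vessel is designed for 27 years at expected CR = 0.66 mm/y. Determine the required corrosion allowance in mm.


Corrosion allowance = CR × design life
CA = 0.66 * 27 = 17.82 mm

17.82 mm


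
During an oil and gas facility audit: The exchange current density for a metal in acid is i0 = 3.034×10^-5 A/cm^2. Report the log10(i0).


i0 = 3.034×10^-5 A/cm^2
log10(i0) = -4.518

-4.518


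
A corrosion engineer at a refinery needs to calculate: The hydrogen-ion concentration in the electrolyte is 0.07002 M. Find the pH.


pH = −log10[H+]
pH = −log10(0.07002) = 1.15

1.15


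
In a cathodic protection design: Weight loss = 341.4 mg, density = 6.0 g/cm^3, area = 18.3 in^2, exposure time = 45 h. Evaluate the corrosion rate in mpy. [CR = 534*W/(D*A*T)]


Apply the mpy weight-loss relation: CR = 534 * W / (D * A * T)
Numerator: 534 * 341.4 = 182307.6
Denominator: 6.0 * 18.3 * 45 = 4941.0
CR = 182307.6 / 4941.0 = 36.8969 mpy

36.8969 mpy


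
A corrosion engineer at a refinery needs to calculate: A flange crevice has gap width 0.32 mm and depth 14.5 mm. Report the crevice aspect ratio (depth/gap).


Aspect ratio = depth / gap
Ratio = 14.5 / 0.32 = 45.3

45.3


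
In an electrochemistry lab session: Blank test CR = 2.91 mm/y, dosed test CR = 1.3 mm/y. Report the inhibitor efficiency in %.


Apply the inhibitor-efficiency definition: IE = (CR_blank − CR_inh)/CR_blank × 100
IE = (2.91 − 1.3) / 2.91 × 100
IE = 1.61 / 2.91 × 100 = 55.3 %

55.3 %


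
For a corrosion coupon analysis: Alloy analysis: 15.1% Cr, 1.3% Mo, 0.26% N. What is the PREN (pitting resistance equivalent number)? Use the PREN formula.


Apply the PREN formula: PREN = Cr + 3.3*Mo + 16*N
PREN = 15.1 + 3.3*1.3 + 16*0.26
PREN = 15.1 + 4.29 + 4.16 = 23.55

23.55


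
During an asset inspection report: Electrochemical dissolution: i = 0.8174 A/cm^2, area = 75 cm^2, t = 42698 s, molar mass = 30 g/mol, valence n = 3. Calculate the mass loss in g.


Apply Faraday's law: m = i*A*t*M / (n*F)
Total charge passed Q = i*A*t = 0.8174*75*42698 = 2617600.89 C
m = Q*M/(n*F) = 2617600.89*30/(3*96485) = 271.296 g

271.296 g


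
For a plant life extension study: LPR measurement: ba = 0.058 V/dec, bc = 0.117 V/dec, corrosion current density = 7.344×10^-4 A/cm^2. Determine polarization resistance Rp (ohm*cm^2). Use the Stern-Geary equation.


Apply the Stern-Geary equation: Rp = ba*bc / (2.303*icorr*(ba+bc))
ba*bc = 0.058*0.117 = 0.006786
ba+bc = 0.175; 2.303*icorr*(ba+bc) = 2.303*7.344×10^-4*0.175 = 2.9598156×10^-4
Rp = 0.006786 / 2.9598156×10^-4 = 22.93 ohm*cm^2

22.93 ohm*cm^2


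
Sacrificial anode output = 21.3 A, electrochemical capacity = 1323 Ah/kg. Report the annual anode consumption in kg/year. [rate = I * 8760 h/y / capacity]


Annual consumption = current * hours per year / capacity
Rate = 21.3 * 8760 / 1323 = 141.0 kg/year

141.0 kg/year


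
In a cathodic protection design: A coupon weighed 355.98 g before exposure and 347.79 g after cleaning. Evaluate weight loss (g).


Weight loss = initial − final
WL = 355.98 − 347.79 = 8.19 g

8.19 g


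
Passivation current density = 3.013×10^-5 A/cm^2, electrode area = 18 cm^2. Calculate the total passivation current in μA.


I = i_pass * A, then convert A → μA (×10^6)
I = 3.013×10^-5 * 18 * 10^6 = 542.34 μA

542.34 μA


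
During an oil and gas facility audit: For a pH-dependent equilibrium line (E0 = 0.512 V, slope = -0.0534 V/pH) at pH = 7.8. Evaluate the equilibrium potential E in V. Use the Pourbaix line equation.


Apply the Pourbaix line equation: E = E0 + slope*pH
E = 0.512 + (-0.0534)*7.8 = 0.512 + (-0.41652) = 0.09548 V
Rounded to 3 decimal places: E = 0.095 V

0.095 V


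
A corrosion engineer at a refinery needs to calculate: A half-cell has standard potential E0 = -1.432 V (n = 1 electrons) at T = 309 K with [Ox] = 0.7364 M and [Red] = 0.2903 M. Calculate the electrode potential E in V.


Apply the Nernst equation: E = E0 + (RT/nF)*ln([Ox]/[Red])
Step 1: RT/nF = 8.314*309/(1*96485) = 0.02662617 V
Step 2: [Ox]/[Red] = 0.7364/0.2903 = 2.536686
Step 3: ln(2.536686) = 0.930859
Step 4: correction = 0.02662617 * 0.930859 = 0.025 V
E = -1.432 + 0.025 = -1.407 V

-1.407 V


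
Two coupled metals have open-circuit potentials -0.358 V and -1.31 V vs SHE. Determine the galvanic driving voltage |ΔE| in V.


Driving voltage is the absolute potential difference.
|ΔE| = |-0.358 − (-1.31)| = 0.952 V

0.952 V


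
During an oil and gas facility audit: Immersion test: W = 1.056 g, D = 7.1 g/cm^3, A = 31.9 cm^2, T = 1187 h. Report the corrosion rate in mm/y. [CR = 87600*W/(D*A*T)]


Apply the mm/y weight-loss relation: CR = 87600 * W / (D * A * T)
Numerator: 87600 * 1.056 = 92505.6
Denominator: 7.1 * 31.9 * 1187 = 268843.63
CR = 92505.6 / 268843.63 = 0.34409 mm/y

0.34409 mm/y


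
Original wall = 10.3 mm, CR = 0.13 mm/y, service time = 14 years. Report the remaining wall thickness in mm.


Remaining wall = original − CR × time
t = 10.3 − 0.13*14 = 10.3 − 1.82 = 8.48 mm

8.48 mm


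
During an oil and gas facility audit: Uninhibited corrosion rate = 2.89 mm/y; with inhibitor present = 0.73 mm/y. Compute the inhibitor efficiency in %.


Apply the inhibitor-efficiency definition: IE = (CR_blank − CR_inh)/CR_blank × 100
IE = (2.89 − 0.73) / 2.89 × 100
IE = 2.16 / 2.89 × 100 = 74.7 %

74.7 %


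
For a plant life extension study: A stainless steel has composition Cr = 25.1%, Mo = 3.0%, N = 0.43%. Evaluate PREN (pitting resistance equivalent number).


Apply the PREN formula: PREN = Cr + 3.3*Mo + 16*N
PREN = 25.1 + 3.3*3.0 + 16*0.43
PREN = 25.1 + 9.9 + 6.88 = 41.88

41.88


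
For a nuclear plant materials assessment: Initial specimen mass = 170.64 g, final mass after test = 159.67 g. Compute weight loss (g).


Weight loss = initial − final
WL = 170.64 − 159.67 = 10.97 g

10.97 g


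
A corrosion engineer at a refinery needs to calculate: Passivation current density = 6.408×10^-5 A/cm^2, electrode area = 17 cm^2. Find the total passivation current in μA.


I = i_pass * A, then convert A → μA (×10^6)
I = 6.408×10^-5 * 17 * 10^6 = 1089.36 μA

1089.36 μA


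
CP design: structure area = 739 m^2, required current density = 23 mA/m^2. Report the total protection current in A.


I = area * current density, then convert mA → A (÷1000)
I = 739 * 23 / 1000 = 17.0 A

17.0 A


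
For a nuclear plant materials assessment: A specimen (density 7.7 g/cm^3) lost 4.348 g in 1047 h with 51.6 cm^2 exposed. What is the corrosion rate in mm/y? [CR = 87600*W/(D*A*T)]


Apply the mm/y weight-loss relation: CR = 87600 * W / (D * A * T)
Numerator: 87600 * 4.348 = 380884.8
Denominator: 7.7 * 51.6 * 1047 = 415994.04
CR = 380884.8 / 415994.04 = 0.9156 mm/y

0.9156 mm/y


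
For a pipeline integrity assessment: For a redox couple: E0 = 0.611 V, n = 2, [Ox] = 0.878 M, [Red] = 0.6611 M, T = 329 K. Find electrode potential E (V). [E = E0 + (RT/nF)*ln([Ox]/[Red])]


Apply the Nernst equation: E = E0 + (RT/nF)*ln([Ox]/[Red])
Step 1: RT/nF = 8.314*329/(2*96485) = 0.01417477 V
Step 2: [Ox]/[Red] = 0.878/0.6611 = 1.32809
Step 3: ln(1.32809) = 0.283742
Step 4: correction = 0.01417477 * 0.283742 = 0.004 V
E = 0.611 + 0.004 = 0.615 V

0.615 V


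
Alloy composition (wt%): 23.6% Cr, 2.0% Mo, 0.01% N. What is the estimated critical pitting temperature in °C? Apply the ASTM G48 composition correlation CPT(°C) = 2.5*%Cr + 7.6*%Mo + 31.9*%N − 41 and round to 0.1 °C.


Apply the ASTM G48 empirical CPT estimate: CPT(°C) = 2.5*%Cr + 7.6*%Mo + 31.9*%N − 41
2.5*23.6 = 59; 7.6*2.0 = 15.2; 31.9*0.01 = 0.319
CPT = 59 + 15.2 + 0.319 − 41 = 33.519 °C
Rounded to 0.1 °C: CPT ≈ 33.5 °C

33.5 °C


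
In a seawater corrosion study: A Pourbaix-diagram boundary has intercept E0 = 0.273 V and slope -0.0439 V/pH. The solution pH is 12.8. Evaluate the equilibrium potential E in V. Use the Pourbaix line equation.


Apply the Pourbaix line equation: E = E0 + slope*pH
E = 0.273 + (-0.0439)*12.8 = 0.273 + (-0.56192) = -0.28892 V
Rounded to 3 decimal places: E = -0.289 V

-0.289 V


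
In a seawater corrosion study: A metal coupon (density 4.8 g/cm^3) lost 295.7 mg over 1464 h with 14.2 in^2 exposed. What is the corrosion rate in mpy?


Apply the mpy weight-loss relation: CR = 534 * W / (D * A * T)
Numerator: 534 * 295.7 = 157903.8
Denominator: 4.8 * 14.2 * 1464 = 99786.24
CR = 157903.8 / 99786.24 = 1.5824 mpy

1.5824 mpy


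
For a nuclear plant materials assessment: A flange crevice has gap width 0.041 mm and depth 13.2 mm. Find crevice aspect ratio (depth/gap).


Aspect ratio = depth / gap
Ratio = 13.2 / 0.041 = 322.0

322.0


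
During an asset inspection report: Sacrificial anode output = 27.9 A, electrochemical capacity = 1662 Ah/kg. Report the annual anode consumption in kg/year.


Annual consumption = current * hours per year / capacity
Rate = 27.9 * 8760 / 1662 = 147.1 kg/year

147.1 kg/year


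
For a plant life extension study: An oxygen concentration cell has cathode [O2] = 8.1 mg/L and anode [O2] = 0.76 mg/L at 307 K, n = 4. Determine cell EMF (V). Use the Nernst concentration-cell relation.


Apply the Nernst concentration-cell relation: E = (RT/nF)*ln(C_cathode/C_anode)
RT/nF = 8.314*307/(4*96485) = 0.00661346 V
ln(8.1/0.76) = 2.3663
E = 0.00661346 * 2.3663 = 0.01565 V

0.01565 V


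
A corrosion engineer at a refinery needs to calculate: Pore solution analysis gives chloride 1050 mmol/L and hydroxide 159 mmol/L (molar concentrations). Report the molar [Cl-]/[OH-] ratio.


Threshold parameter = [Cl-] / [OH-] (molar basis; both in mmol/L, so units cancel)
Ratio = 1050 / 159 = 6.6

6.6


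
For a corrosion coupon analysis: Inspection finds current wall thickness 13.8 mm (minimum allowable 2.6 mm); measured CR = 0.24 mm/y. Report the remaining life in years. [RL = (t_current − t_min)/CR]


Apply the remaining-life relation: RL = (t_current − t_min) / CR
RL = (13.8 − 2.6) / 0.24 = 11.2 / 0.24 = 46.7 years

46.7 years


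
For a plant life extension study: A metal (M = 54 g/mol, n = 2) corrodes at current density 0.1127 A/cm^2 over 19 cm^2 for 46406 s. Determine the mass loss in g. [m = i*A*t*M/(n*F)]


Apply Faraday's law: m = i*A*t*M / (n*F)
Total charge passed Q = i*A*t = 0.1127*19*46406 = 99369.1678 C
m = Q*M/(n*F) = 99369.1678*54/(2*96485) = 27.80709 g

27.80709 g


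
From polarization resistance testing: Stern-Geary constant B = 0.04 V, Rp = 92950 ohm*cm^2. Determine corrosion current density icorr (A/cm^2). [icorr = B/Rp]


Apply the Stern-Geary relation: icorr = B / Rp
icorr = 0.04 / 92950 = 4.303×10^-7 A/cm^2

4.303×10^-7 A/cm^2


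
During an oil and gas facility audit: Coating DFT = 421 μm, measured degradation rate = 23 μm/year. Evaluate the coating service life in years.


Service life = thickness / degradation rate
Life = 421 / 23 = 18.3 years

18.3 years


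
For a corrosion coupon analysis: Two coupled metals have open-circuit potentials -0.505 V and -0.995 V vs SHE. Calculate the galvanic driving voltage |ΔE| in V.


Driving voltage is the absolute potential difference.
|ΔE| = |-0.505 − (-0.995)| = 0.49 V

0.49 V


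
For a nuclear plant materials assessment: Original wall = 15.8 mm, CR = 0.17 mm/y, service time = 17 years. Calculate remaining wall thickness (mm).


Remaining wall = original − CR × time
t = 15.8 − 0.17*17 = 15.8 − 2.89 = 12.91 mm

12.91 mm


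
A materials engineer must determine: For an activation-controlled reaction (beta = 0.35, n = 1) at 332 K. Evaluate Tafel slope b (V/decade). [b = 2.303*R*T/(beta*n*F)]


Apply the Tafel slope relation: b = 2.303*R*T/(beta*n*F)
Numerator: 2.303 * 8.314 * 332 = 6356.85
Denominator: 0.35 * 1 * 96485 = 33769.75
b = 6356.85 / 33769.75 = 0.188 V/decade

0.188 V/decade


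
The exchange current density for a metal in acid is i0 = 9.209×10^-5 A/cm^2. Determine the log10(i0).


i0 = 9.209×10^-5 A/cm^2
log10(i0) = -4.036

-4.036


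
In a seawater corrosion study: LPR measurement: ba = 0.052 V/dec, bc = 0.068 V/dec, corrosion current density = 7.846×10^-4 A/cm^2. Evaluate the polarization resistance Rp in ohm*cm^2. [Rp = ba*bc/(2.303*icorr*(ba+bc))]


Apply the Stern-Geary equation: Rp = ba*bc / (2.303*icorr*(ba+bc))
ba*bc = 0.052*0.068 = 0.003536
ba+bc = 0.12; 2.303*icorr*(ba+bc) = 2.303*7.846×10^-4*0.12 = 2.1683206×10^-4
Rp = 0.003536 / 2.1683206×10^-4 = 16.31 ohm*cm^2

16.31 ohm*cm^2


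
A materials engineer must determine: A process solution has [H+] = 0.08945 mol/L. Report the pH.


pH = −log10[H+]
pH = −log10(0.08945) = 1.05

1.05


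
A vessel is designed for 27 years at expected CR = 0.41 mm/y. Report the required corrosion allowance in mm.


Corrosion allowance = CR × design life
CA = 0.41 * 27 = 11.07 mm

11.07 mm


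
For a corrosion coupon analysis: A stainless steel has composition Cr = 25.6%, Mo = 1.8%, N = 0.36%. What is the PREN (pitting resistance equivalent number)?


Apply the PREN formula: PREN = Cr + 3.3*Mo + 16*N
PREN = 25.6 + 3.3*1.8 + 16*0.36
PREN = 25.6 + 5.94 + 5.76 = 37.3

37.3


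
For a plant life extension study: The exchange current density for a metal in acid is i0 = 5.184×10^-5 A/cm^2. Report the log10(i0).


i0 = 5.184×10^-5 A/cm^2
log10(i0) = -4.285

-4.285


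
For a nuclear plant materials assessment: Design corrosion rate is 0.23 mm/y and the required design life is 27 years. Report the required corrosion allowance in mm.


Corrosion allowance = CR × design life
CA = 0.23 * 27 = 6.21 mm

6.21 mm


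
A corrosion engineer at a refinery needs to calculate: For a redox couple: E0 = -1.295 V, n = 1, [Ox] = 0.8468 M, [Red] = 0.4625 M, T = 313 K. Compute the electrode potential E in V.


Apply the Nernst equation: E = E0 + (RT/nF)*ln([Ox]/[Red])
Step 1: RT/nF = 8.314*313/(1*96485) = 0.02697085 V
Step 2: [Ox]/[Red] = 0.8468/0.4625 = 1.830919
Step 3: ln(1.830919) = 0.604818
Step 4: correction = 0.02697085 * 0.604818 = 0.0163 V
E = -1.295 + 0.0163 = -1.2787 V

-1.2787 V


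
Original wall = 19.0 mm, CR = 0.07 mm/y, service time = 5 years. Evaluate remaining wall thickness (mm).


Remaining wall = original − CR × time
t = 19.0 − 0.07*5 = 19.0 − 0.35 = 18.65 mm

18.65 mm


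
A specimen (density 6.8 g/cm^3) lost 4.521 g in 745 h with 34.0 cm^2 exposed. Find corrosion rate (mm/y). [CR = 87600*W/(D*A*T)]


Apply the mm/y weight-loss relation: CR = 87600 * W / (D * A * T)
Numerator: 87600 * 4.521 = 396039.6
Denominator: 6.8 * 34.0 * 745 = 172244.0
CR = 396039.6 / 172244.0 = 2.2993 mm/y

2.2993 mm/y


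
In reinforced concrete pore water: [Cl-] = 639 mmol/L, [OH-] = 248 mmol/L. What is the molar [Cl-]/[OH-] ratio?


Threshold parameter = [Cl-] / [OH-] (molar basis; both in mmol/L, so units cancel)
Ratio = 639 / 248 = 2.58

2.58


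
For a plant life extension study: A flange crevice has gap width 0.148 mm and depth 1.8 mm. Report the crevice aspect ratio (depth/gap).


Aspect ratio = depth / gap
Ratio = 1.8 / 0.148 = 12.2

12.2


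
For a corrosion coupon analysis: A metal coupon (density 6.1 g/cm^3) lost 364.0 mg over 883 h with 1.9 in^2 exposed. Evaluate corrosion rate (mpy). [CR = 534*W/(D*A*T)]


Apply the mpy weight-loss relation: CR = 534 * W / (D * A * T)
Numerator: 534 * 364.0 = 194376.0
Denominator: 6.1 * 1.9 * 883 = 10233.97
CR = 194376.0 / 10233.97 = 18.99322 mpy

18.99322 mpy


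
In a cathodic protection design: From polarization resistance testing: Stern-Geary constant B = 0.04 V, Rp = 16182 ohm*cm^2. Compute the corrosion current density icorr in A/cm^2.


Apply the Stern-Geary relation: icorr = B / Rp
icorr = 0.04 / 16182 = 2.472×10^-6 A/cm^2

2.472×10^-6 A/cm^2


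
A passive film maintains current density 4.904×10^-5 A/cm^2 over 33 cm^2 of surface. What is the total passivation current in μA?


I = i_pass * A, then convert A → μA (×10^6)
I = 4.904×10^-5 * 33 * 10^6 = 1618.32 μA

1618.32 μA


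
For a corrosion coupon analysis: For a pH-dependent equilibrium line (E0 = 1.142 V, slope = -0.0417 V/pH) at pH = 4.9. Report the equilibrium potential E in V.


Apply the Pourbaix line equation: E = E0 + slope*pH
E = 1.142 + (-0.0417)*4.9 = 1.142 + (-0.20433) = 0.93767 V
Rounded to 4 decimal places: E = 0.9377 V

0.9377 V


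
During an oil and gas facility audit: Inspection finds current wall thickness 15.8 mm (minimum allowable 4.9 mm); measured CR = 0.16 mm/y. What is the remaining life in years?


Apply the remaining-life relation: RL = (t_current − t_min) / CR
RL = (15.8 − 4.9) / 0.16 = 10.9 / 0.16 = 68.1 years

68.1 years


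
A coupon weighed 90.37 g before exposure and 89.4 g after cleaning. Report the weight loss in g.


Weight loss = initial − final
WL = 90.37 − 89.4 = 0.97 g

0.97 g


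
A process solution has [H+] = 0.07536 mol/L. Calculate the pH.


pH = −log10[H+]
pH = −log10(0.07536) = 1.12

1.12


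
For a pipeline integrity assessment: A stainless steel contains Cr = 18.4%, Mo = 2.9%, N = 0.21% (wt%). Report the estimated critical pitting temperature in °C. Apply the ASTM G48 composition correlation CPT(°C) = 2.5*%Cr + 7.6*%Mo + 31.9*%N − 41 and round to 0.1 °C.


Apply the ASTM G48 empirical CPT estimate: CPT(°C) = 2.5*%Cr + 7.6*%Mo + 31.9*%N − 41
2.5*18.4 = 46; 7.6*2.9 = 22.04; 31.9*0.21 = 6.699
CPT = 46 + 22.04 + 6.699 − 41 = 33.739 °C
Rounded to 0.1 °C: CPT ≈ 33.7 °C

33.7 °C


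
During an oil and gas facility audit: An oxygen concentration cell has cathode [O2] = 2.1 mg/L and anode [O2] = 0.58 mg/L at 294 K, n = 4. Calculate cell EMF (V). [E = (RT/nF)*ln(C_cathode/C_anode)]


Apply the Nernst concentration-cell relation: E = (RT/nF)*ln(C_cathode/C_anode)
RT/nF = 8.314*294/(4*96485) = 0.00633341 V
ln(2.1/0.58) = 1.28666
E = 0.00633341 * 1.28666 = 0.00815 V

0.00815 V


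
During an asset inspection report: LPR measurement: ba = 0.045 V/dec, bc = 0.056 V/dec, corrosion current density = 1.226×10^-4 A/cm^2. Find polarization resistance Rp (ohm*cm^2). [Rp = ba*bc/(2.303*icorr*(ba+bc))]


Apply the Stern-Geary equation: Rp = ba*bc / (2.303*icorr*(ba+bc))
ba*bc = 0.045*0.056 = 0.00252
ba+bc = 0.101; 2.303*icorr*(ba+bc) = 2.303*1.226×10^-4*0.101 = 2.8517128×10^-5
Rp = 0.00252 / 2.8517128×10^-5 = 88.37 ohm*cm^2

88.37 ohm*cm^2


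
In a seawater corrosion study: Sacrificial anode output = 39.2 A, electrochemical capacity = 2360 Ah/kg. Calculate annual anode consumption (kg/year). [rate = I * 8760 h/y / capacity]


Annual consumption = current * hours per year / capacity
Rate = 39.2 * 8760 / 2360 = 145.5 kg/year

145.5 kg/year


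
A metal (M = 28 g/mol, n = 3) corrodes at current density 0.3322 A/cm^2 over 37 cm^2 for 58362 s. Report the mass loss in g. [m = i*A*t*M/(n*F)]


Apply Faraday's law: m = i*A*t*M / (n*F)
Total charge passed Q = i*A*t = 0.3322*37*58362 = 717350.6868 C
m = Q*M/(n*F) = 717350.6868*28/(3*96485) = 69.392 g

69.392 g


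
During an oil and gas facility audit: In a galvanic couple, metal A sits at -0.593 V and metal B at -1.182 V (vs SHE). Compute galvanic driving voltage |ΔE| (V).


Driving voltage is the absolute potential difference.
|ΔE| = |-0.593 − (-1.182)| = 0.589 V

0.589 V


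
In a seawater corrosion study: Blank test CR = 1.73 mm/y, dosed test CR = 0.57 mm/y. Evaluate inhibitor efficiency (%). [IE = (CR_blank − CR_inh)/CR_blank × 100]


Apply the inhibitor-efficiency definition: IE = (CR_blank − CR_inh)/CR_blank × 100
IE = (1.73 − 0.57) / 1.73 × 100
IE = 1.16 / 1.73 × 100 = 67.1 %

67.1 %


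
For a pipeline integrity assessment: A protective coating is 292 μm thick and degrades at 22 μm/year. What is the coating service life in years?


Service life = thickness / degradation rate
Life = 292 / 22 = 13.3 years

13.3 years


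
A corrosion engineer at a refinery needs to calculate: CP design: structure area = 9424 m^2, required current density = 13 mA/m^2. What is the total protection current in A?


I = area * current density, then convert mA → A (÷1000)
I = 9424 * 13 / 1000 = 122.51 A

122.51 A


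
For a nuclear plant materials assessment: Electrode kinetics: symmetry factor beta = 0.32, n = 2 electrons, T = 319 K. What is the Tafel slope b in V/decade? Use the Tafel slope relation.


Apply the Tafel slope relation: b = 2.303*R*T/(beta*n*F)
Numerator: 2.303 * 8.314 * 319 = 6107.94
Denominator: 0.32 * 2 * 96485 = 61750.4
b = 6107.94 / 61750.4 = 0.099 V/decade

0.099 V/decade


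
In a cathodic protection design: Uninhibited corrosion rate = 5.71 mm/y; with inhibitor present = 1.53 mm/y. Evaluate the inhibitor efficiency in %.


Apply the inhibitor-efficiency definition: IE = (CR_blank − CR_inh)/CR_blank × 100
IE = (5.71 − 1.53) / 5.71 × 100
IE = 4.18 / 5.71 × 100 = 73.2 %

73.2 %


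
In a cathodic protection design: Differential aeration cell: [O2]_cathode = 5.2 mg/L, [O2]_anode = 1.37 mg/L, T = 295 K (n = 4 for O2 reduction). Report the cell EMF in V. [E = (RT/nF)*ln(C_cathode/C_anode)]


Apply the Nernst concentration-cell relation: E = (RT/nF)*ln(C_cathode/C_anode)
RT/nF = 8.314*295/(4*96485) = 0.00635495 V
ln(5.2/1.37) = 1.33385
E = 0.00635495 * 1.33385 = 0.00848 V

0.00848 V


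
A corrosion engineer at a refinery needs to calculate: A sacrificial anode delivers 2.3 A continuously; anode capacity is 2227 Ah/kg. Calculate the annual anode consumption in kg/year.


Annual consumption = current * hours per year / capacity
Rate = 2.3 * 8760 / 2227 = 9.0 kg/year

9.0 kg/year


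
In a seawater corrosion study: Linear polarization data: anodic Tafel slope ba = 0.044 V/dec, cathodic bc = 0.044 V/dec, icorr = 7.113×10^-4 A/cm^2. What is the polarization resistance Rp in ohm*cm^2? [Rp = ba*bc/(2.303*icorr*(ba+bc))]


Apply the Stern-Geary equation: Rp = ba*bc / (2.303*icorr*(ba+bc))
ba*bc = 0.044*0.044 = 0.001936
ba+bc = 0.088; 2.303*icorr*(ba+bc) = 2.303*7.113×10^-4*0.088 = 1.441549×10^-4
Rp = 0.001936 / 1.441549×10^-4 = 13.4 ohm*cm^2

13.4 ohm*cm^2


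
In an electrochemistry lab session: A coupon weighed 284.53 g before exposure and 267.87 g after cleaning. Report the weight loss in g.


Weight loss = initial − final
WL = 284.53 − 267.87 = 16.66 g

16.66 g


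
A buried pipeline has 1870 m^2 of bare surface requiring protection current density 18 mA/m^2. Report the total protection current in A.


I = area * current density, then convert mA → A (÷1000)
I = 1870 * 18 / 1000 = 33.66 A

33.66 A


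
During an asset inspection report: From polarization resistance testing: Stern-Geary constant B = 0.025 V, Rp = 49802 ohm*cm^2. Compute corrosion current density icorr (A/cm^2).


Apply the Stern-Geary relation: icorr = B / Rp
icorr = 0.025 / 49802 = 5.02×10^-7 A/cm^2

5.02×10^-7 A/cm^2


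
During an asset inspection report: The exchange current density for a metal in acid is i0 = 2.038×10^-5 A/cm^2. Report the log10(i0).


i0 = 2.038×10^-5 A/cm^2
log10(i0) = -4.691

-4.691


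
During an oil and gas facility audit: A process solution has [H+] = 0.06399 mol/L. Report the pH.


pH = −log10[H+]
pH = −log10(0.06399) = 1.19

1.19


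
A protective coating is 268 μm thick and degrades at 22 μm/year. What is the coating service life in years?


Service life = thickness / degradation rate
Life = 268 / 22 = 12.2 years

12.2 years


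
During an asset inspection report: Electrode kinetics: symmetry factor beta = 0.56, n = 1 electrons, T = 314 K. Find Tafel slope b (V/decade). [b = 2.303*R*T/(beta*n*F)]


Apply the Tafel slope relation: b = 2.303*R*T/(beta*n*F)
Numerator: 2.303 * 8.314 * 314 = 6012.2
Denominator: 0.56 * 1 * 96485 = 54031.6
b = 6012.2 / 54031.6 = 0.111 V/decade

0.111 V/decade


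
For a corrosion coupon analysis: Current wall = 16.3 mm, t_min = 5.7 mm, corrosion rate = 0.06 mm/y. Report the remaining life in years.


Apply the remaining-life relation: RL = (t_current − t_min) / CR
RL = (16.3 − 5.7) / 0.06 = 10.6 / 0.06 = 176.7 years

176.7 years


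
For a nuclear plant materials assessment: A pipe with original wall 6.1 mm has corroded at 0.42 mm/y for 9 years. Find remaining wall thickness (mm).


Remaining wall = original − CR × time
t = 6.1 − 0.42*9 = 6.1 − 3.78 = 2.32 mm

2.32 mm


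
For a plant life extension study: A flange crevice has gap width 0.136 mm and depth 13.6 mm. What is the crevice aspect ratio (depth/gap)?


Aspect ratio = depth / gap
Ratio = 13.6 / 0.136 = 100.0

100.0


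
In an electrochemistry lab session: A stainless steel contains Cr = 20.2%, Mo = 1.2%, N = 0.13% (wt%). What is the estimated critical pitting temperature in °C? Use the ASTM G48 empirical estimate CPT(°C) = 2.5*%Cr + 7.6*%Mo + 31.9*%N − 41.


Apply the ASTM G48 empirical CPT estimate: CPT(°C) = 2.5*%Cr + 7.6*%Mo + 31.9*%N − 41
2.5*20.2 = 50.5; 7.6*1.2 = 9.12; 31.9*0.13 = 4.147
CPT = 50.5 + 9.12 + 4.147 − 41 = 22.767 °C
Rounded to 0.1 °C: CPT ≈ 22.8 °C

22.8 °C


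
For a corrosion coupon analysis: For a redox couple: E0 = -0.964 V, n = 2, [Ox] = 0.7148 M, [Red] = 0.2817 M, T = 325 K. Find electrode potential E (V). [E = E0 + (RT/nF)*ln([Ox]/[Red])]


Apply the Nernst equation: E = E0 + (RT/nF)*ln([Ox]/[Red])
Step 1: RT/nF = 8.314*325/(2*96485) = 0.01400244 V
Step 2: [Ox]/[Red] = 0.7148/0.2817 = 2.537451
Step 3: ln(2.537451) = 0.93116
Step 4: correction = 0.01400244 * 0.93116 = 0.013 V
E = -0.964 + 0.013 = -0.951 V

-0.951 V


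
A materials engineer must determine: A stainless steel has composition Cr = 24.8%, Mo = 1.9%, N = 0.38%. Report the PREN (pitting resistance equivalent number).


Apply the PREN formula: PREN = Cr + 3.3*Mo + 16*N
PREN = 24.8 + 3.3*1.9 + 16*0.38
PREN = 24.8 + 6.27 + 6.08 = 37.15

37.15


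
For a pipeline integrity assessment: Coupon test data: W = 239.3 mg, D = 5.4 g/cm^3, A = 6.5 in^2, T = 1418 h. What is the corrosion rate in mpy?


Apply the mpy weight-loss relation: CR = 534 * W / (D * A * T)
Numerator: 534 * 239.3 = 127786.2
Denominator: 5.4 * 6.5 * 1418 = 49771.8
CR = 127786.2 / 49771.8 = 2.56744 mpy

2.56744 mpy


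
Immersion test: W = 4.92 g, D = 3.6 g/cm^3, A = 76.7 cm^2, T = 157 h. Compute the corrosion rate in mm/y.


Apply the mm/y weight-loss relation: CR = 87600 * W / (D * A * T)
Numerator: 87600 * 4.92 = 430992.0
Denominator: 3.6 * 76.7 * 157 = 43350.84
CR = 430992.0 / 43350.84 = 9.942 mm/y

9.942 mm/y


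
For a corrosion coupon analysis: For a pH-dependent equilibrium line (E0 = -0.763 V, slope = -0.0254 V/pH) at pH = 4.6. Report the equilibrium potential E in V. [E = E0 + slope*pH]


Apply the Pourbaix line equation: E = E0 + slope*pH
E = -0.763 + (-0.0254)*4.6 = -0.763 + (-0.11684) = -0.87984 V
Rounded to 3 decimal places: E = -0.880 V

-0.880 V


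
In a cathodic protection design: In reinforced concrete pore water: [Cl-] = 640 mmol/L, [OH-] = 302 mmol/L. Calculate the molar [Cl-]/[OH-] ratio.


Threshold parameter = [Cl-] / [OH-] (molar basis; both in mmol/L, so units cancel)
Ratio = 640 / 302 = 2.12

2.12


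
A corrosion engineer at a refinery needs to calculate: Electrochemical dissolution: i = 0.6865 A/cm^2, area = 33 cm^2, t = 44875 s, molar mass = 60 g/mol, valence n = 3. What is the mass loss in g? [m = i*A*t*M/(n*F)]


Apply Faraday's law: m = i*A*t*M / (n*F)
Total charge passed Q = i*A*t = 0.6865*33*44875 = 1016620.6875 C
m = Q*M/(n*F) = 1016620.6875*60/(3*96485) = 210.73134 g

210.73134 g


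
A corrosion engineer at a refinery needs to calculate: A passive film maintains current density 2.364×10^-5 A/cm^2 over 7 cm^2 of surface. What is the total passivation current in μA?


I = i_pass * A, then convert A → μA (×10^6)
I = 2.364×10^-5 * 7 * 10^6 = 165.48 μA

165.48 μA


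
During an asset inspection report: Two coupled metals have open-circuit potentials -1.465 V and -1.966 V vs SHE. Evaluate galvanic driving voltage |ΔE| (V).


Driving voltage is the absolute potential difference.
|ΔE| = |-1.465 − (-1.966)| = 0.501 V

0.501 V


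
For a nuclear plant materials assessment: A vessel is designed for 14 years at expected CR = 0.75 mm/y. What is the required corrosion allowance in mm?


Corrosion allowance = CR × design life
CA = 0.75 * 14 = 10.5 mm

10.5 mm


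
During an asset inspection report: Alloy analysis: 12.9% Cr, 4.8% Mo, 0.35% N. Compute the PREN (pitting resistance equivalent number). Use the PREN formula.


Apply the PREN formula: PREN = Cr + 3.3*Mo + 16*N
PREN = 12.9 + 3.3*4.8 + 16*0.35
PREN = 12.9 + 15.84 + 5.6 = 34.34

34.34


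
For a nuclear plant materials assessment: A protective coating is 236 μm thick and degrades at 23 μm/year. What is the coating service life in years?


Service life = thickness / degradation rate
Life = 236 / 23 = 10.3 years

10.3 years


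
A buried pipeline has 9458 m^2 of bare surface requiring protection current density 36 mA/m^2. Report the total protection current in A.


I = area * current density, then convert mA → A (÷1000)
I = 9458 * 36 / 1000 = 340.49 A

340.49 A


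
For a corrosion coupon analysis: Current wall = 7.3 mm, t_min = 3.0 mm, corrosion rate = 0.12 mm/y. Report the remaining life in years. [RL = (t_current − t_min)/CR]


Apply the remaining-life relation: RL = (t_current − t_min) / CR
RL = (7.3 − 3.0) / 0.12 = 4.3 / 0.12 = 35.8 years

35.8 years


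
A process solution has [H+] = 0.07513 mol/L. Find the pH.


pH = −log10[H+]
pH = −log10(0.07513) = 1.12

1.12


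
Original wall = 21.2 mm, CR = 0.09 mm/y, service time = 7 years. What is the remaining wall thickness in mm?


Remaining wall = original − CR × time
t = 21.2 − 0.09*7 = 21.2 − 0.63 = 20.57 mm

20.57 mm


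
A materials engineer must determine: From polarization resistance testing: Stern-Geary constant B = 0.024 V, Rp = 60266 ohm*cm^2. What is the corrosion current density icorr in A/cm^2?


Apply the Stern-Geary relation: icorr = B / Rp
icorr = 0.024 / 60266 = 3.982×10^-7 A/cm^2

3.982×10^-7 A/cm^2


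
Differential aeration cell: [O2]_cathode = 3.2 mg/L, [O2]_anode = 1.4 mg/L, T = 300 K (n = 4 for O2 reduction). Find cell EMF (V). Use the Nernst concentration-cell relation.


Apply the Nernst concentration-cell relation: E = (RT/nF)*ln(C_cathode/C_anode)
RT/nF = 8.314*300/(4*96485) = 0.00646266 V
ln(3.2/1.4) = 0.82668
E = 0.00646266 * 0.82668 = 0.00534 V

0.00534 V


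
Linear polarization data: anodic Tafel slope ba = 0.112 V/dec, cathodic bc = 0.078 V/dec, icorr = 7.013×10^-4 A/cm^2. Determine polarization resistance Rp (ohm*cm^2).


Apply the Stern-Geary equation: Rp = ba*bc / (2.303*icorr*(ba+bc))
ba*bc = 0.112*0.078 = 0.008736
ba+bc = 0.19; 2.303*icorr*(ba+bc) = 2.303*7.013×10^-4*0.19 = 3.0686784×10^-4
Rp = 0.008736 / 3.0686784×10^-4 = 28.5 ohm*cm^2

28.5 ohm*cm^2


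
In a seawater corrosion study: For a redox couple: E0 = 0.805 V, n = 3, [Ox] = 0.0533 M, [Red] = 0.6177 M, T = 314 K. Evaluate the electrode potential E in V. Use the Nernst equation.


Apply the Nernst equation: E = E0 + (RT/nF)*ln([Ox]/[Red])
Step 1: RT/nF = 8.314*314/(3*96485) = 0.009019 V
Step 2: [Ox]/[Red] = 0.0533/0.6177 = 0.086288
Step 3: ln(0.086288) = -2.450065
Step 4: correction = 0.009019 * -2.450065 = -0.0221 V
E = 0.805 + -0.0221 = 0.7829 V

0.7829 V
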